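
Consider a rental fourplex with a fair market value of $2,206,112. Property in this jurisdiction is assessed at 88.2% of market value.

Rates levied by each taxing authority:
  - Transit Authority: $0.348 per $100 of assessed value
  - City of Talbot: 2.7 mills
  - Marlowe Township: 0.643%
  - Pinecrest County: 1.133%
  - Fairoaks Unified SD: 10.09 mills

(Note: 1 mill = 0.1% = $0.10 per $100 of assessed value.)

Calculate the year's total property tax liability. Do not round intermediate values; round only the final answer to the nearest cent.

$66,215.26

Assessed value = $2,206,112 × 0.882 = $1,945,790.784
Transit Authority: $1,945,790.784 × 0.00348 = $6,771.35192832
City of Talbot: $1,945,790.784 × 0.0027 = $5,253.6351168
Marlowe Township: $1,945,790.784 × 0.00643 = $12,511.43474112
Pinecrest County: $1,945,790.784 × 0.01133 = $22,045.80958272
Fairoaks Unified SD: $1,945,790.784 × 0.01009 = $19,633.02901056
Total = $66,215.26037952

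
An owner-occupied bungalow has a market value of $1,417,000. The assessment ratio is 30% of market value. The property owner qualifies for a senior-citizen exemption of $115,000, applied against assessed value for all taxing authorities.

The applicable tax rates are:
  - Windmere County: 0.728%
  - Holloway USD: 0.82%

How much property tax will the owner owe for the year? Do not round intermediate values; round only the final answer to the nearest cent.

$4,800.35

Assessed value = $1,417,000 × 0.3 = $425,100
Taxable value = $425,100 − $115,000 = $310,100
Windmere County: $310,100 × 0.00728 = $2,257.528
Holloway USD: $310,100 × 0.0082 = $2,542.82
Total = $2,257.528 + $2,542.82 = $4,800.348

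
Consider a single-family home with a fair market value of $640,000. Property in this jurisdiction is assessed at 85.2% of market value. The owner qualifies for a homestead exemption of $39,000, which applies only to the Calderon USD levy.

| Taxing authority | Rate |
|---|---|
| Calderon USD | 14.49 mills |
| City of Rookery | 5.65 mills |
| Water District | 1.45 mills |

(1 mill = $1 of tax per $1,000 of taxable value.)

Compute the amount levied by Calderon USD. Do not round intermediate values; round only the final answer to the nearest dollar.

$7,336

Assessed value = $640,000 × 0.852 = $545,280
Calderon USD taxable value = $545,280 − $39,000 = $506,280
Calderon USD levy = $506,280 × 0.01449 = $7,335.9972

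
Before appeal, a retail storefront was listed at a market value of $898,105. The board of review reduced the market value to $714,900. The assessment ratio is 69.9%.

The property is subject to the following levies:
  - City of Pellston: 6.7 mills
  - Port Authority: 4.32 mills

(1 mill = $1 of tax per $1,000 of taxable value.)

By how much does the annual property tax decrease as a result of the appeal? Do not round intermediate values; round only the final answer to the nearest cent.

Old assessed value = $898,105 × 0.699 = $627,775.395
New assessed value = $714,900 × 0.699 = $499,715.1
Combined rate = 0.0067 + 0.00432 = 0.01102
Old tax = $627,775.395 × 0.01102 = $6,918.0848529
New tax = $499,715.1 × 0.01102 = $5,506.860402
Reduction = $6,918.0848529 − $5,506.860402 = $1,411.2244509

$1,411.22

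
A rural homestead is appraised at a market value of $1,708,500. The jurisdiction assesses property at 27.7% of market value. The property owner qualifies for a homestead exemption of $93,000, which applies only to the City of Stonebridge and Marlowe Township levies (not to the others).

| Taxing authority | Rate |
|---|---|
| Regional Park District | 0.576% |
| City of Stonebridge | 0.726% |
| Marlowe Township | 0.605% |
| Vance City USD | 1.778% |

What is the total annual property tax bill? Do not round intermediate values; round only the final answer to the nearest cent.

$16,201.60

Assessed value = $1,708,500 × 0.277 = $473,254.5
Regional Park District: $473,254.5 × 0.00576 = $2,725.94592
City of Stonebridge: ($473,254.5 − $93,000) × 0.00726 = $380,254.5 × 0.00726 = $2,760.64767
Marlowe Township: ($473,254.5 − $93,000) × 0.00605 = $380,254.5 × 0.00605 = $2,300.539725
Vance City USD: $473,254.5 × 0.01778 = $8,414.46501
Total = $16,201.598325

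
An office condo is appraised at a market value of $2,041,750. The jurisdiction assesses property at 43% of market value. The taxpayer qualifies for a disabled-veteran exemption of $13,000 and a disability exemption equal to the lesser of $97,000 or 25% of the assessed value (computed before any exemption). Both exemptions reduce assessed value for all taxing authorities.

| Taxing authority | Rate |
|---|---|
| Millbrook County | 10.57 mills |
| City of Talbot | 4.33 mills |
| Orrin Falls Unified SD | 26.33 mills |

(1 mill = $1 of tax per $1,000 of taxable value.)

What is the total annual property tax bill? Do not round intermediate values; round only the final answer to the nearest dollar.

$31,663

Assessed value = $2,041,750 × 0.43 = $877,952.5
Disability exemption = min($97,000, 25% × $877,952.5) = min($97,000, $219,488.125) = $97,000 (dollar cap binds)
Taxable value = $877,952.5 − $13,000 − $97,000 = $767,952.5
Millbrook County: $767,952.5 × 0.01057 = $8,117.257925
City of Talbot: $767,952.5 × 0.00433 = $3,325.234325
Orrin Falls Unified SD: $767,952.5 × 0.02633 = $20,220.189325
Total = $31,662.681575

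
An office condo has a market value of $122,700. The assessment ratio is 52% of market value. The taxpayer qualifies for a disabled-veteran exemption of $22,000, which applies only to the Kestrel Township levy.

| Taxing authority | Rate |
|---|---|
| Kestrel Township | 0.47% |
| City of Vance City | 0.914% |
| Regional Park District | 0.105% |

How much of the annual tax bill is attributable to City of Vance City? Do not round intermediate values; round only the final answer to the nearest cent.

$583.17

Assessed value = $122,700 × 0.52 = $63,804
City of Vance City taxable value = $63,804 (exemption does not apply)
City of Vance City levy = $63,804 × 0.00914 = $583.16856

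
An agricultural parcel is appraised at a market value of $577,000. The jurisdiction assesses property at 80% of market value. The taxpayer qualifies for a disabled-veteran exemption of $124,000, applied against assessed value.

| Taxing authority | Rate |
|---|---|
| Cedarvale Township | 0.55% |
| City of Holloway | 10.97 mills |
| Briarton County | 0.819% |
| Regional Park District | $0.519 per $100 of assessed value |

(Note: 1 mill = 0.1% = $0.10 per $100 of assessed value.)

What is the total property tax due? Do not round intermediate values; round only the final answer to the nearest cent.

$10,077.36

Assessed value = $577,000 × 0.8 = $461,600
Taxable value = $461,600 − $124,000 = $337,600
Cedarvale Township: $337,600 × 0.0055 = $1,856.8
City of Holloway: $337,600 × 0.01097 = $3,703.472
Briarton County: $337,600 × 0.00819 = $2,764.944
Regional Park District: $337,600 × 0.00519 = $1,752.144
Total = $10,077.36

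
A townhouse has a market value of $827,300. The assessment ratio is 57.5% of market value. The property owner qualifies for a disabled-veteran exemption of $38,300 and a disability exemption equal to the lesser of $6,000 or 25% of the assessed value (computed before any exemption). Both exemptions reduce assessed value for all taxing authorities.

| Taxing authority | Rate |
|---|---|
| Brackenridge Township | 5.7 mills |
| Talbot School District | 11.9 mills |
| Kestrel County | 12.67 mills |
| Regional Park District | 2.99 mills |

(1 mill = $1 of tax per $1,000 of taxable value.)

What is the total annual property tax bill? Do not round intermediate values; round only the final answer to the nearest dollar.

$14,348

Assessed value = $827,300 × 0.575 = $475,697.5
Disability exemption = min($6,000, 25% × $475,697.5) = min($6,000, $118,924.375) = $6,000 (dollar cap binds)
Taxable value = $475,697.5 − $38,300 − $6,000 = $431,397.5
Brackenridge Township: $431,397.5 × 0.0057 = $2,458.96575
Talbot School District: $431,397.5 × 0.0119 = $5,133.63025
Kestrel County: $431,397.5 × 0.01267 = $5,465.806325
Regional Park District: $431,397.5 × 0.00299 = $1,289.878525
Total = $14,348.28085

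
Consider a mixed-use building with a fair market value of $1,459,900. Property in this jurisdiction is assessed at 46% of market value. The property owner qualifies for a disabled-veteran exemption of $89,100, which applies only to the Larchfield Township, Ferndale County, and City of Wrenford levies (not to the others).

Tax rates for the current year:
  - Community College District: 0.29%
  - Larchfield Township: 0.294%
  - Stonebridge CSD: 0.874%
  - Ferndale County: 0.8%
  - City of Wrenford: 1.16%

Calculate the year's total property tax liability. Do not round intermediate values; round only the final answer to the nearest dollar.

Assessed value = $1,459,900 × 0.46 = $671,554
Community College District: $671,554 × 0.0029 = $1,947.5066
Larchfield Township: ($671,554 − $89,100) × 0.00294 = $582,454 × 0.00294 = $1,712.41476
Stonebridge CSD: $671,554 × 0.00874 = $5,869.38196
Ferndale County: ($671,554 − $89,100) × 0.008 = $582,454 × 0.008 = $4,659.632
City of Wrenford: ($671,554 − $89,100) × 0.0116 = $582,454 × 0.0116 = $6,756.4664
Total = $20,945.40172

$20,945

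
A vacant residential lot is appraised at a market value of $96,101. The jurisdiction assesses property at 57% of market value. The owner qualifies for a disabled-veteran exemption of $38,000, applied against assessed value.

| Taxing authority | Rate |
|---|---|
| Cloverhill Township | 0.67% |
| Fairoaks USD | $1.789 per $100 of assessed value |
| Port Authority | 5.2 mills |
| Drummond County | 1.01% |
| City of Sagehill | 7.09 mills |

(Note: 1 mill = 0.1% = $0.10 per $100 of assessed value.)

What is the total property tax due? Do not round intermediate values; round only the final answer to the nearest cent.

$788.21

Assessed value = $96,101 × 0.57 = $54,777.57
Taxable value = $54,777.57 − $38,000 = $16,777.57
Cloverhill Township: $16,777.57 × 0.0067 = $112.409719
Fairoaks USD: $16,777.57 × 0.01789 = $300.1507273
Port Authority: $16,777.57 × 0.0052 = $87.243364
Drummond County: $16,777.57 × 0.0101 = $169.453457
City of Sagehill: $16,777.57 × 0.00709 = $118.9529713
Total = $788.2102386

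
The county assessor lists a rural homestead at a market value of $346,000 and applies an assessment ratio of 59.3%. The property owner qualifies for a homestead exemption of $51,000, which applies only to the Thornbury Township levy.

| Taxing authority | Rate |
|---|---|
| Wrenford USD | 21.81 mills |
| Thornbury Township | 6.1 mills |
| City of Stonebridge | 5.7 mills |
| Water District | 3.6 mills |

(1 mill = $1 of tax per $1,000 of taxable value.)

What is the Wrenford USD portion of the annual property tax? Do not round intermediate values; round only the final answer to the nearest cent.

$4,474.93

Assessed value = $346,000 × 0.593 = $205,178
Wrenford USD taxable value = $205,178 (exemption does not apply)
Wrenford USD levy = $205,178 × 0.02181 = $4,474.93218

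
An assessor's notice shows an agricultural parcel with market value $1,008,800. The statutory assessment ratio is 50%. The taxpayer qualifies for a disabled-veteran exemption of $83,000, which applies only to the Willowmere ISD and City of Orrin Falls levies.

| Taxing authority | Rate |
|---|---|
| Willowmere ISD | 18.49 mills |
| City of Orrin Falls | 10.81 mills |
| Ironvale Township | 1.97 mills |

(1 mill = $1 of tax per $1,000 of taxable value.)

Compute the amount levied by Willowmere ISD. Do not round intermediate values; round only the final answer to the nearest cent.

$7,791.69

Assessed value = $1,008,800 × 0.5 = $504,400
Willowmere ISD taxable value = $504,400 − $83,000 = $421,400
Willowmere ISD levy = $421,400 × 0.01849 = $7,791.686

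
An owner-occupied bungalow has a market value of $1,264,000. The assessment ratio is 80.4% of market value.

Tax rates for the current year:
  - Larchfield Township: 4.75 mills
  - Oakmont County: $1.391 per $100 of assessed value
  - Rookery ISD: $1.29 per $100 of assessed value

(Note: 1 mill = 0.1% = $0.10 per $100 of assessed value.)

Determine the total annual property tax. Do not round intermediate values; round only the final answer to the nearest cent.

$32,073.04

Assessed value = $1,264,000 × 0.804 = $1,016,256
Larchfield Township: $1,016,256 × 0.00475 = $4,827.216
Oakmont County: $1,016,256 × 0.01391 = $14,136.12096
Rookery ISD: $1,016,256 × 0.0129 = $13,109.7024
Total = $32,073.03936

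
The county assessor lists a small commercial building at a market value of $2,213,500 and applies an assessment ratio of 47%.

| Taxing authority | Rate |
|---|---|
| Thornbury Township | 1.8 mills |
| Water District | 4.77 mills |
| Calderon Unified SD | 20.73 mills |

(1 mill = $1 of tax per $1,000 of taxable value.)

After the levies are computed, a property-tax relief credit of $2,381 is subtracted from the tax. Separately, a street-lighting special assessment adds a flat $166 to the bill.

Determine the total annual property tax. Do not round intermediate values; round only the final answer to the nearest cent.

Assessed value = $2,213,500 × 0.47 = $1,040,345
Thornbury Township: $1,040,345 × 0.0018 = $1,872.621
Water District: $1,040,345 × 0.00477 = $4,962.44565
Calderon Unified SD: $1,040,345 × 0.02073 = $21,566.35185
Levies subtotal = $28,401.4185
After credit = $28,401.4185 − $2,381 = $26,020.4185
Total = $26,020.4185 + $166 = $26,186.4185

$26,186.42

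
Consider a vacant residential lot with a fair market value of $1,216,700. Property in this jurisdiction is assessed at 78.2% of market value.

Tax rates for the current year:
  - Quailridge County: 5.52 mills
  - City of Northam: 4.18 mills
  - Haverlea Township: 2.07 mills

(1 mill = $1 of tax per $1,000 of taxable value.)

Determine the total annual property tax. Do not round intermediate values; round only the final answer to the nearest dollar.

Assessed value = $1,216,700 × 0.782 = $951,459.4
Quailridge County: $951,459.4 × 0.00552 = $5,252.055888
City of Northam: $951,459.4 × 0.00418 = $3,977.100292
Haverlea Township: $951,459.4 × 0.00207 = $1,969.520958
Total = $5,252.055888 + $3,977.100292 + $1,969.520958 = $11,198.677138

$11,199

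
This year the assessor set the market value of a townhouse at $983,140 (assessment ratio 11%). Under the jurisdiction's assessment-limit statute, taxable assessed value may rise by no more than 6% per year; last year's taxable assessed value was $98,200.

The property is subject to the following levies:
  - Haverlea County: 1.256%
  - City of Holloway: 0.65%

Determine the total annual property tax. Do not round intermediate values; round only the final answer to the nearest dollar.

Uncapped assessed value = $983,140 × 0.11 = $108,145.4
Cap limit = $98,200 × 1.06 = $104,092
Taxable assessed value = min($108,145.4, $104,092) = $104,092 (cap binds)
Haverlea County: $104,092 × 0.01256 = $1,307.39552
City of Holloway: $104,092 × 0.0065 = $676.598
Total = $1,983.99352

$1,984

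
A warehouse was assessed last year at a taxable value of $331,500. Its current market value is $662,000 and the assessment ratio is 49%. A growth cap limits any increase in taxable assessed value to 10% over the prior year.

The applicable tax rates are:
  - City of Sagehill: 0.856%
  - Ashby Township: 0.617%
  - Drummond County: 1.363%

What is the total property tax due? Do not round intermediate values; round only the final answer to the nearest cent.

$9,199.42

Uncapped assessed value = $662,000 × 0.49 = $324,380
Cap limit = $331,500 × 1.1 = $364,650
Taxable assessed value = min($324,380, $364,650) = $324,380 (cap does not bind)
City of Sagehill: $324,380 × 0.00856 = $2,776.6928
Ashby Township: $324,380 × 0.00617 = $2,001.4246
Drummond County: $324,380 × 0.01363 = $4,421.2994
Total = $9,199.4168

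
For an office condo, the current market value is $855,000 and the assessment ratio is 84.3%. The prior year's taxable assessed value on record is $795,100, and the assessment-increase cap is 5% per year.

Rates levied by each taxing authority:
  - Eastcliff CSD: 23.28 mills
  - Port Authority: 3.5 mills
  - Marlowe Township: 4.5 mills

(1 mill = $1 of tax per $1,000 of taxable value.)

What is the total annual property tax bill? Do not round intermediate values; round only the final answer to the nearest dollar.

Uncapped assessed value = $855,000 × 0.843 = $720,765
Cap limit = $795,100 × 1.05 = $834,855
Taxable assessed value = min($720,765, $834,855) = $720,765 (cap does not bind)
Eastcliff CSD: $720,765 × 0.02328 = $16,779.4092
Port Authority: $720,765 × 0.0035 = $2,522.6775
Marlowe Township: $720,765 × 0.0045 = $3,243.4425
Total = $22,545.5292

$22,546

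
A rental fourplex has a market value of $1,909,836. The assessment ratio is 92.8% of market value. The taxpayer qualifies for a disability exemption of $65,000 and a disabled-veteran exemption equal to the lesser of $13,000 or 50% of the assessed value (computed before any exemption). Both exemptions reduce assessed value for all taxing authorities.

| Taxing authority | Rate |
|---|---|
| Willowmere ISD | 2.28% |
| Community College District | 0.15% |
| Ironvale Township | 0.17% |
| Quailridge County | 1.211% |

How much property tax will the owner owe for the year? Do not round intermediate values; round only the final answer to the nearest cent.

Assessed value = $1,909,836 × 0.928 = $1,772,327.808
Disabled-veteran exemption = min($13,000, 50% × $1,772,327.808) = min($13,000, $886,163.904) = $13,000 (dollar cap binds)
Taxable value = $1,772,327.808 − $65,000 − $13,000 = $1,694,327.808
Willowmere ISD: $1,694,327.808 × 0.0228 = $38,630.6740224
Community College District: $1,694,327.808 × 0.0015 = $2,541.491712
Ironvale Township: $1,694,327.808 × 0.0017 = $2,880.3572736
Quailridge County: $1,694,327.808 × 0.01211 = $20,518.30975488
Total = $64,570.83276288

$64,570.83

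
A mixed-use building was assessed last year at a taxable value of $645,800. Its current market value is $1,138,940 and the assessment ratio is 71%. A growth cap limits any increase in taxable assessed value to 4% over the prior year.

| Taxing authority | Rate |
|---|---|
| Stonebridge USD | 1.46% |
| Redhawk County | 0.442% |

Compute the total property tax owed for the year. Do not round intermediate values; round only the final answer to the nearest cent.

$12,774.44

Uncapped assessed value = $1,138,940 × 0.71 = $808,647.4
Cap limit = $645,800 × 1.04 = $671,632
Taxable assessed value = min($808,647.4, $671,632) = $671,632 (cap binds)
Stonebridge USD: $671,632 × 0.0146 = $9,805.8272
Redhawk County: $671,632 × 0.00442 = $2,968.61344
Total = $12,774.44064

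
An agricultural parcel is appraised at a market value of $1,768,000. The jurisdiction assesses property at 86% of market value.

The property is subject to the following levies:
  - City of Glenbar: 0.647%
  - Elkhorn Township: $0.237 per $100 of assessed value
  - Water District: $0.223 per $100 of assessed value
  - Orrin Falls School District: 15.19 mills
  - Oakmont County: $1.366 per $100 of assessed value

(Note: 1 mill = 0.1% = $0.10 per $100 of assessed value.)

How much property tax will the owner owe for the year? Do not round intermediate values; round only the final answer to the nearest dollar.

$60,698

Assessed value = $1,768,000 × 0.86 = $1,520,480
City of Glenbar: $1,520,480 × 0.00647 = $9,837.5056
Elkhorn Township: $1,520,480 × 0.00237 = $3,603.5376
Water District: $1,520,480 × 0.00223 = $3,390.6704
Orrin Falls School District: $1,520,480 × 0.01519 = $23,096.0912
Oakmont County: $1,520,480 × 0.01366 = $20,769.7568
Total = $60,697.5616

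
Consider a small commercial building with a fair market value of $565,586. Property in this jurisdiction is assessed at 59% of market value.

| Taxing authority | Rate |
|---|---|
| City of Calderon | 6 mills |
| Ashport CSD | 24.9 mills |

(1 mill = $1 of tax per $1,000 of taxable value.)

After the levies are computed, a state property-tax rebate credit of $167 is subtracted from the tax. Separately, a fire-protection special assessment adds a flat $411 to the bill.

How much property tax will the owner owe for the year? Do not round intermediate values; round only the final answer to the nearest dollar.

Assessed value = $565,586 × 0.59 = $333,695.74
City of Calderon: $333,695.74 × 0.006 = $2,002.17444
Ashport CSD: $333,695.74 × 0.0249 = $8,309.023926
Levies subtotal = $10,311.198366
After credit = $10,311.198366 − $167 = $10,144.198366
Total = $10,144.198366 + $411 = $10,555.198366

$10,555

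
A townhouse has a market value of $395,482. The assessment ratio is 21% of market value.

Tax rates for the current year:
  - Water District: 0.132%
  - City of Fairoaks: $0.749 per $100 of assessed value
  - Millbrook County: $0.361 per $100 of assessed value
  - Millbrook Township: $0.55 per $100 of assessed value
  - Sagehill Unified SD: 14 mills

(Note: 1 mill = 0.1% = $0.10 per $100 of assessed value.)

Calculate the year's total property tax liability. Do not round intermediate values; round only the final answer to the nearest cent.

$2,650.99

Assessed value = $395,482 × 0.21 = $83,051.22
Water District: $83,051.22 × 0.00132 = $109.6276104
City of Fairoaks: $83,051.22 × 0.00749 = $622.0536378
Millbrook County: $83,051.22 × 0.00361 = $299.8149042
Millbrook Township: $83,051.22 × 0.0055 = $456.78171
Sagehill Unified SD: $83,051.22 × 0.014 = $1,162.71708
Total = $2,650.9949424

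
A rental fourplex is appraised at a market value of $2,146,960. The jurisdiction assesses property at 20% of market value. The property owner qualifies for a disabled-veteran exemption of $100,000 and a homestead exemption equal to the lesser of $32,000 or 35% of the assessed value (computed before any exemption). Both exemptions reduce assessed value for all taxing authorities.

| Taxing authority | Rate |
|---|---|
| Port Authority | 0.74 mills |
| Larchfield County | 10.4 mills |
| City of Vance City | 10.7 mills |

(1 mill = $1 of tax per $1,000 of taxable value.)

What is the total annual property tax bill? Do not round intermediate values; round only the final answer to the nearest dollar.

Assessed value = $2,146,960 × 0.2 = $429,392
Homestead exemption = min($32,000, 35% × $429,392) = min($32,000, $150,287.2) = $32,000 (dollar cap binds)
Taxable value = $429,392 − $100,000 − $32,000 = $297,392
Port Authority: $297,392 × 0.00074 = $220.07008
Larchfield County: $297,392 × 0.0104 = $3,092.8768
City of Vance City: $297,392 × 0.0107 = $3,182.0944
Total = $6,495.04128

$6,495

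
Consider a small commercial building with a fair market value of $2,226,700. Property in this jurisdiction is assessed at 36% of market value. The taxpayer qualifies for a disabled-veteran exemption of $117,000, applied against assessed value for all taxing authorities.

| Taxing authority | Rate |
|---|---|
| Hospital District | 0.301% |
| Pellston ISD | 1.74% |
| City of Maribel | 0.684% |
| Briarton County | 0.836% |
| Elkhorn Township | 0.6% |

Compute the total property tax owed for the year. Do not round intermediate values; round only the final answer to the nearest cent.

Assessed value = $2,226,700 × 0.36 = $801,612
Taxable value = $801,612 − $117,000 = $684,612
Hospital District: $684,612 × 0.00301 = $2,060.68212
Pellston ISD: $684,612 × 0.0174 = $11,912.2488
City of Maribel: $684,612 × 0.00684 = $4,682.74608
Briarton County: $684,612 × 0.00836 = $5,723.35632
Elkhorn Township: $684,612 × 0.006 = $4,107.672
Total = $2,060.68212 + $11,912.2488 + $4,682.74608 + $5,723.35632 + $4,107.672 = $28,486.70532

$28,486.71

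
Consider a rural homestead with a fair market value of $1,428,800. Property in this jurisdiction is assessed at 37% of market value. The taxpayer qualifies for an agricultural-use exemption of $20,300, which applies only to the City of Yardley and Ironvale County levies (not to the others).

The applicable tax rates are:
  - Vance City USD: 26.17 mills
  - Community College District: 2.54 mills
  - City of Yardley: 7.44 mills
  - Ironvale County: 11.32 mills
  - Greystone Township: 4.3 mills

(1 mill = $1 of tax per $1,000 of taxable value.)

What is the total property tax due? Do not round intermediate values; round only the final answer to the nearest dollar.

Assessed value = $1,428,800 × 0.37 = $528,656
Vance City USD: $528,656 × 0.02617 = $13,834.92752
Community College District: $528,656 × 0.00254 = $1,342.78624
City of Yardley: ($528,656 − $20,300) × 0.00744 = $508,356 × 0.00744 = $3,782.16864
Ironvale County: ($528,656 − $20,300) × 0.01132 = $508,356 × 0.01132 = $5,754.58992
Greystone Township: $528,656 × 0.0043 = $2,273.2208
Total = $26,987.69312

$26,988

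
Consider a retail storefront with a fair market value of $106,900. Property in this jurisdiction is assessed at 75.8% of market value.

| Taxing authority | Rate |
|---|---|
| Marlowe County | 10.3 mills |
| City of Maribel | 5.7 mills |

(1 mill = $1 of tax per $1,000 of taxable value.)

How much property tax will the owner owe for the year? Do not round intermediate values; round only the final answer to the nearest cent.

$1,296.48

Assessed value = $106,900 × 0.758 = $81,030.2
Marlowe County: $81,030.2 × 0.0103 = $834.61106
City of Maribel: $81,030.2 × 0.0057 = $461.87214
Total = $834.61106 + $461.87214 = $1,296.4832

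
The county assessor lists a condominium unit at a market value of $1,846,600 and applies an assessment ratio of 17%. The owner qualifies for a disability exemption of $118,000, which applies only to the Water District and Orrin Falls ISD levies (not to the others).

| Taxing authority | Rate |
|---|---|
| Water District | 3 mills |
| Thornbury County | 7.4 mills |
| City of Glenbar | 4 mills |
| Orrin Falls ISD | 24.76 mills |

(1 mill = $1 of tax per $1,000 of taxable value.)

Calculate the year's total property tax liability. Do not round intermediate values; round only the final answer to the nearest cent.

$9,017.51

Assessed value = $1,846,600 × 0.17 = $313,922
Water District: ($313,922 − $118,000) × 0.003 = $195,922 × 0.003 = $587.766
Thornbury County: $313,922 × 0.0074 = $2,323.0228
City of Glenbar: $313,922 × 0.004 = $1,255.688
Orrin Falls ISD: ($313,922 − $118,000) × 0.02476 = $195,922 × 0.02476 = $4,851.02872
Total = $9,017.50552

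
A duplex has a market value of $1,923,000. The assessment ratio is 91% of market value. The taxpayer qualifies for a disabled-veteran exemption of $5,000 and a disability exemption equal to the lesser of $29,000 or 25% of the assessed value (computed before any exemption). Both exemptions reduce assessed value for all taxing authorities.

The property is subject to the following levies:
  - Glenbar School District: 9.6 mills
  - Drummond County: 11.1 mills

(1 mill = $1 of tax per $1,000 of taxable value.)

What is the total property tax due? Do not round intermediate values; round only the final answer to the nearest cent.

$35,519.75

Assessed value = $1,923,000 × 0.91 = $1,749,930
Disability exemption = min($29,000, 25% × $1,749,930) = min($29,000, $437,482.5) = $29,000 (dollar cap binds)
Taxable value = $1,749,930 − $5,000 − $29,000 = $1,715,930
Glenbar School District: $1,715,930 × 0.0096 = $16,472.928
Drummond County: $1,715,930 × 0.0111 = $19,046.823
Total = $35,519.751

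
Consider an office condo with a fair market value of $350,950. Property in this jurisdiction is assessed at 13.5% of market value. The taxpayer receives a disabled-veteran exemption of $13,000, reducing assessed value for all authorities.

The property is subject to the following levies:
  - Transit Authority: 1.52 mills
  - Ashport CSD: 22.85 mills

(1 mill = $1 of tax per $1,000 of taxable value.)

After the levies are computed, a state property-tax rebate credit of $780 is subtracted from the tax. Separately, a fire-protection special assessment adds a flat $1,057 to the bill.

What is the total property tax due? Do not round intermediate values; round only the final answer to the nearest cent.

Assessed value = $350,950 × 0.135 = $47,378.25
Taxable value = $47,378.25 − $13,000 = $34,378.25
Transit Authority: $34,378.25 × 0.00152 = $52.25494
Ashport CSD: $34,378.25 × 0.02285 = $785.5430125
Levies subtotal = $837.7979525
After credit = $837.7979525 − $780 = $57.7979525
Total = $57.7979525 + $1,057 = $1,114.7979525

$1,114.80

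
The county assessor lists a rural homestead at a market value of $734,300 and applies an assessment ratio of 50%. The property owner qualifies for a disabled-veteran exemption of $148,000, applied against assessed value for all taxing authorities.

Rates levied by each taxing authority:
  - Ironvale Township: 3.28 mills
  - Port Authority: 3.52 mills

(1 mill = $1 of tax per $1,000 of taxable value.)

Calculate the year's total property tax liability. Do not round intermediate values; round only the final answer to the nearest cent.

Assessed value = $734,300 × 0.5 = $367,150
Taxable value = $367,150 − $148,000 = $219,150
Ironvale Township: $219,150 × 0.00328 = $718.812
Port Authority: $219,150 × 0.00352 = $771.408
Total = $718.812 + $771.408 = $1,490.22

$1,490.22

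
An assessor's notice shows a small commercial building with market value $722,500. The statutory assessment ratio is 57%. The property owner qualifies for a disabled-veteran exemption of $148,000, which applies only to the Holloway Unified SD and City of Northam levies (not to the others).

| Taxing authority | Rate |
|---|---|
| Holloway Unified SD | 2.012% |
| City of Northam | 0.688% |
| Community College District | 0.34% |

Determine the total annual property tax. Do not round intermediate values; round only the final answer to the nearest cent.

$8,523.48

Assessed value = $722,500 × 0.57 = $411,825
Holloway Unified SD: ($411,825 − $148,000) × 0.02012 = $263,825 × 0.02012 = $5,308.159
City of Northam: ($411,825 − $148,000) × 0.00688 = $263,825 × 0.00688 = $1,815.116
Community College District: $411,825 × 0.0034 = $1,400.205
Total = $8,523.48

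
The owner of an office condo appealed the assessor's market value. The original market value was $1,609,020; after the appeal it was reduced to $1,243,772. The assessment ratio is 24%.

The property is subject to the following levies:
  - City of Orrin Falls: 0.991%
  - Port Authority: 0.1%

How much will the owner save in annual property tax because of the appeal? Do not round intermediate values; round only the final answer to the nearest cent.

$956.37

Old assessed value = $1,609,020 × 0.24 = $386,164.8
New assessed value = $1,243,772 × 0.24 = $298,505.28
Combined rate = 0.00991 + 0.001 = 0.01091
Old tax = $386,164.8 × 0.01091 = $4,213.057968
New tax = $298,505.28 × 0.01091 = $3,256.6926048
Reduction = $4,213.057968 − $3,256.6926048 = $956.3653632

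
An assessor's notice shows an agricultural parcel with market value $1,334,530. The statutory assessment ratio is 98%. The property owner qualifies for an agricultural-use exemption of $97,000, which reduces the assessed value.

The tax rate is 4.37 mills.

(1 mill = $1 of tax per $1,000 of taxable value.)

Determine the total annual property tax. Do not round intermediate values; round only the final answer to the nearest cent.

Assessed value = $1,334,530 × 0.98 = $1,307,839.4
Taxable value = $1,307,839.4 − $97,000 = $1,210,839.4
Tax = $1,210,839.4 × 0.00437 = $5,291.368178

$5,291.37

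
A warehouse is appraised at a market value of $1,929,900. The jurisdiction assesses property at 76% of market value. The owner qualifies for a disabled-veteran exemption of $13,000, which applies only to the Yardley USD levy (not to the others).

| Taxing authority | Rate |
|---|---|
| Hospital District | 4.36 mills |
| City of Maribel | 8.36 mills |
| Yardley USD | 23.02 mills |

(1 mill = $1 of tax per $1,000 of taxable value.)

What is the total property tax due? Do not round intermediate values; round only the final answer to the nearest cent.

$52,121.46

Assessed value = $1,929,900 × 0.76 = $1,466,724
Hospital District: $1,466,724 × 0.00436 = $6,394.91664
City of Maribel: $1,466,724 × 0.00836 = $12,261.81264
Yardley USD: ($1,466,724 − $13,000) × 0.02302 = $1,453,724 × 0.02302 = $33,464.72648
Total = $52,121.45576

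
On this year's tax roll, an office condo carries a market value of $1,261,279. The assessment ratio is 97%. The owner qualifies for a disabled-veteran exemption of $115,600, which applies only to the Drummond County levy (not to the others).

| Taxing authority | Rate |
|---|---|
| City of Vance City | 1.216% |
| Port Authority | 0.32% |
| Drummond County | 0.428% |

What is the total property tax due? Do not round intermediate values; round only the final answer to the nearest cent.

$23,533.61

Assessed value = $1,261,279 × 0.97 = $1,223,440.63
City of Vance City: $1,223,440.63 × 0.01216 = $14,877.0380608
Port Authority: $1,223,440.63 × 0.0032 = $3,915.010016
Drummond County: ($1,223,440.63 − $115,600) × 0.00428 = $1,107,840.63 × 0.00428 = $4,741.5578964
Total = $23,533.6059732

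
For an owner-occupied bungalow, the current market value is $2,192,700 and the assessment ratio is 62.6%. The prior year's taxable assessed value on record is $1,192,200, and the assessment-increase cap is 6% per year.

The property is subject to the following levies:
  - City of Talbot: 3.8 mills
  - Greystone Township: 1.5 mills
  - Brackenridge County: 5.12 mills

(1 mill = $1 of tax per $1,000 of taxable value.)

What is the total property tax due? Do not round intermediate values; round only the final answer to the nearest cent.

Uncapped assessed value = $2,192,700 × 0.626 = $1,372,630.2
Cap limit = $1,192,200 × 1.06 = $1,263,732
Taxable assessed value = min($1,372,630.2, $1,263,732) = $1,263,732 (cap binds)
City of Talbot: $1,263,732 × 0.0038 = $4,802.1816
Greystone Township: $1,263,732 × 0.0015 = $1,895.598
Brackenridge County: $1,263,732 × 0.00512 = $6,470.30784
Total = $13,168.08744

$13,168.09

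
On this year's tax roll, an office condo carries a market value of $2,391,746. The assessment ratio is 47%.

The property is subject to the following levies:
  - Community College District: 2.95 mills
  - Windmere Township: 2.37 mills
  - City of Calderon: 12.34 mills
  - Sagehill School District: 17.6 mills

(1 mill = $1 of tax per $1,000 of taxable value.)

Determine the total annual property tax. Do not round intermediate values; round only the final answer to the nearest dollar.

$39,636

Assessed value = $2,391,746 × 0.47 = $1,124,120.62
Community College District: $1,124,120.62 × 0.00295 = $3,316.155829
Windmere Township: $1,124,120.62 × 0.00237 = $2,664.1658694
City of Calderon: $1,124,120.62 × 0.01234 = $13,871.6484508
Sagehill School District: $1,124,120.62 × 0.0176 = $19,784.522912
Total = $3,316.155829 + $2,664.1658694 + $13,871.6484508 + $19,784.522912 = $39,636.4930612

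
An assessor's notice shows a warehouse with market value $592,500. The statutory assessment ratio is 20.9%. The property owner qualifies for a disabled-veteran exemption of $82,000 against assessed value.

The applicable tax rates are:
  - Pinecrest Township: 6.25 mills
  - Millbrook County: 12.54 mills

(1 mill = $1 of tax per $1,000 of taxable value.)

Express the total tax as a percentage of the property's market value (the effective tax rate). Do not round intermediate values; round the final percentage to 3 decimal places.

Assessed value = $592,500 × 0.209 = $123,832.5
Taxable value = $123,832.5 − $82,000 = $41,832.5
Pinecrest Township: $41,832.5 × 0.00625 = $261.453125
Millbrook County: $41,832.5 × 0.01254 = $524.57955
Total tax = $786.032675
Effective rate = $786.032675 ÷ $592,500 = 0.133% of market value

0.133%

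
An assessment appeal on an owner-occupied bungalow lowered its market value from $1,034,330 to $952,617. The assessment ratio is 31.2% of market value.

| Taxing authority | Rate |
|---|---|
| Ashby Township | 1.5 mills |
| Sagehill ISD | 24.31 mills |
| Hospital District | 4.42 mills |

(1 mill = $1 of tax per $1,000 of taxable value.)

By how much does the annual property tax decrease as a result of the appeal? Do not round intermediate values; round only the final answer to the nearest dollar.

$771

Old assessed value = $1,034,330 × 0.312 = $322,710.96
New assessed value = $952,617 × 0.312 = $297,216.504
Combined rate = 0.0015 + 0.02431 + 0.00442 = 0.03023
Old tax = $322,710.96 × 0.03023 = $9,755.5523208
New tax = $297,216.504 × 0.03023 = $8,984.85491592
Reduction = $9,755.5523208 − $8,984.85491592 = $770.69740488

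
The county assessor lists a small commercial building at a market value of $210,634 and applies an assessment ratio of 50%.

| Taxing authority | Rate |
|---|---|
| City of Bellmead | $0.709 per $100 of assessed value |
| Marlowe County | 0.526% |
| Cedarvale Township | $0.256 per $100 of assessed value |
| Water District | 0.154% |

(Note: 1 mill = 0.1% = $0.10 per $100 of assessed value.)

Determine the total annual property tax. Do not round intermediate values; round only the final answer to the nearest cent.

$1,732.46

Assessed value = $210,634 × 0.5 = $105,317
City of Bellmead: $105,317 × 0.00709 = $746.69753
Marlowe County: $105,317 × 0.00526 = $553.96742
Cedarvale Township: $105,317 × 0.00256 = $269.61152
Water District: $105,317 × 0.00154 = $162.18818
Total = $1,732.46465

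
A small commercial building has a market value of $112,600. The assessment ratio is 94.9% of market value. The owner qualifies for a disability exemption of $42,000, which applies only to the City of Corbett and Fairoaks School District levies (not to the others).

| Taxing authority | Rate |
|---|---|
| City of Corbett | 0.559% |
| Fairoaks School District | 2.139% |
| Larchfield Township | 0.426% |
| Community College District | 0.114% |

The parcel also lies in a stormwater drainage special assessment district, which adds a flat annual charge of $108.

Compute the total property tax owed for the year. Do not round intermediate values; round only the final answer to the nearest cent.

$2,434.88

Assessed value = $112,600 × 0.949 = $106,857.4
City of Corbett: ($106,857.4 − $42,000) × 0.00559 = $64,857.4 × 0.00559 = $362.552866
Fairoaks School District: ($106,857.4 − $42,000) × 0.02139 = $64,857.4 × 0.02139 = $1,387.299786
Larchfield Township: $106,857.4 × 0.00426 = $455.212524
Community College District: $106,857.4 × 0.00114 = $121.817436
Levies subtotal = $2,326.882612
Total = $2,326.882612 + $108 = $2,434.882612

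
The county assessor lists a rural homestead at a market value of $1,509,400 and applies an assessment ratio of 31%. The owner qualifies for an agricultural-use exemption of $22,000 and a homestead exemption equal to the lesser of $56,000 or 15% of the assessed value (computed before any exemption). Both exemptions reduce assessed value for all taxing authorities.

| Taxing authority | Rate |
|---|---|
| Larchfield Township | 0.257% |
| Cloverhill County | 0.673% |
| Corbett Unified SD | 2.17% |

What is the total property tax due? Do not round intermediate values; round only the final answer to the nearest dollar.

$12,087

Assessed value = $1,509,400 × 0.31 = $467,914
Homestead exemption = min($56,000, 15% × $467,914) = min($56,000, $70,187.1) = $56,000 (dollar cap binds)
Taxable value = $467,914 − $22,000 − $56,000 = $389,914
Larchfield Township: $389,914 × 0.00257 = $1,002.07898
Cloverhill County: $389,914 × 0.00673 = $2,624.12122
Corbett Unified SD: $389,914 × 0.0217 = $8,461.1338
Total = $12,087.334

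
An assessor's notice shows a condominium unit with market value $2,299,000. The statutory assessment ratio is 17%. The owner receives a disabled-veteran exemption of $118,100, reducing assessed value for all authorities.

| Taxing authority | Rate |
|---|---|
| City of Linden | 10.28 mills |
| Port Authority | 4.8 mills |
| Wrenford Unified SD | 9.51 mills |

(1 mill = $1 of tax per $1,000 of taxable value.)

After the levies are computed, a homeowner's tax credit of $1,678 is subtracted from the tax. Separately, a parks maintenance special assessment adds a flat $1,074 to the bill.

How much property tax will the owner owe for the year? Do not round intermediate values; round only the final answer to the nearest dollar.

Assessed value = $2,299,000 × 0.17 = $390,830
Taxable value = $390,830 − $118,100 = $272,730
City of Linden: $272,730 × 0.01028 = $2,803.6644
Port Authority: $272,730 × 0.0048 = $1,309.104
Wrenford Unified SD: $272,730 × 0.00951 = $2,593.6623
Levies subtotal = $6,706.4307
After credit = $6,706.4307 − $1,678 = $5,028.4307
Total = $5,028.4307 + $1,074 = $6,102.4307

$6,102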